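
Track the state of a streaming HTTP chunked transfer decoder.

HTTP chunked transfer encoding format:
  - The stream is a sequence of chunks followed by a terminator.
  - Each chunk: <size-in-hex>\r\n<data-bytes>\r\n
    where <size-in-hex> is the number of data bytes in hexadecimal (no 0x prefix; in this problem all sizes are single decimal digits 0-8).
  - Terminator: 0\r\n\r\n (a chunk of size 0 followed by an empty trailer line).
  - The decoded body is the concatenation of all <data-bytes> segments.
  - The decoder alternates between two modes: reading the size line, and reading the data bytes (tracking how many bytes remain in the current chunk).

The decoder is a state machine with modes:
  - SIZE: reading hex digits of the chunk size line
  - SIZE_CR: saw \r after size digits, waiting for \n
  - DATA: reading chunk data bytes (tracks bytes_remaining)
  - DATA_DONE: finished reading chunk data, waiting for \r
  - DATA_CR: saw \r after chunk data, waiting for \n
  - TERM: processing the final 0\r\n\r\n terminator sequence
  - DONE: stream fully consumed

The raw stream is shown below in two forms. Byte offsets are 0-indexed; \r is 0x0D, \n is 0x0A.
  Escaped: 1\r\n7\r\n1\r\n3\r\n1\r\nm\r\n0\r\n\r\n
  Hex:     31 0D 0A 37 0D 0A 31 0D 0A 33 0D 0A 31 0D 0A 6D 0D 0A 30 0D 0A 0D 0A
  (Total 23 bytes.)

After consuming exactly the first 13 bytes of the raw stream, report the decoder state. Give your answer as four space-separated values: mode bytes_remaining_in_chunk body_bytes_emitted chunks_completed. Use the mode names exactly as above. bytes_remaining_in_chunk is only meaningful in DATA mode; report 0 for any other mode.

Answer: SIZE 0 2 2

Derivation:
Byte 0 = '1': mode=SIZE remaining=0 emitted=0 chunks_done=0
Byte 1 = 0x0D: mode=SIZE_CR remaining=0 emitted=0 chunks_done=0
Byte 2 = 0x0A: mode=DATA remaining=1 emitted=0 chunks_done=0
Byte 3 = '7': mode=DATA_DONE remaining=0 emitted=1 chunks_done=0
Byte 4 = 0x0D: mode=DATA_CR remaining=0 emitted=1 chunks_done=0
Byte 5 = 0x0A: mode=SIZE remaining=0 emitted=1 chunks_done=1
Byte 6 = '1': mode=SIZE remaining=0 emitted=1 chunks_done=1
Byte 7 = 0x0D: mode=SIZE_CR remaining=0 emitted=1 chunks_done=1
Byte 8 = 0x0A: mode=DATA remaining=1 emitted=1 chunks_done=1
Byte 9 = '3': mode=DATA_DONE remaining=0 emitted=2 chunks_done=1
Byte 10 = 0x0D: mode=DATA_CR remaining=0 emitted=2 chunks_done=1
Byte 11 = 0x0A: mode=SIZE remaining=0 emitted=2 chunks_done=2
Byte 12 = '1': mode=SIZE remaining=0 emitted=2 chunks_done=2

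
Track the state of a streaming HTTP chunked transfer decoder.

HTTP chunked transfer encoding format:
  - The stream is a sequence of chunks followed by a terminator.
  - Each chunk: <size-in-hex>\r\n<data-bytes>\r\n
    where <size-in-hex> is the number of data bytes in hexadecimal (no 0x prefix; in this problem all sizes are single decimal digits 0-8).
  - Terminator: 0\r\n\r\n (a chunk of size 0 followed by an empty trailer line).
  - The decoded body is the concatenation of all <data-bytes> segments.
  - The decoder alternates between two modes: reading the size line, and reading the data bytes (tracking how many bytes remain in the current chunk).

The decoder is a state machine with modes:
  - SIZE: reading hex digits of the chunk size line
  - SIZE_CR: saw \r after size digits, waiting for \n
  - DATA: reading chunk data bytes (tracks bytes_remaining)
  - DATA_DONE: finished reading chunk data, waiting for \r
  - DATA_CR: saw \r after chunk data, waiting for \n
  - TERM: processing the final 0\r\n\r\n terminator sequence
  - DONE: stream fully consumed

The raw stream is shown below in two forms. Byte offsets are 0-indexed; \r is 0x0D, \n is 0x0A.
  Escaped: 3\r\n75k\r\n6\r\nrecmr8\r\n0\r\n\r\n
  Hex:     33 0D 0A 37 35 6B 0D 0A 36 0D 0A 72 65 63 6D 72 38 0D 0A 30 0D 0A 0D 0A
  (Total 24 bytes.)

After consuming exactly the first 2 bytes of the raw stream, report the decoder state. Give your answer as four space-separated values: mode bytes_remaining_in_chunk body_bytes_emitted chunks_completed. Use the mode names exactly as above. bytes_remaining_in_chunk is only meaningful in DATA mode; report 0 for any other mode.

Answer: SIZE_CR 0 0 0

Derivation:
Byte 0 = '3': mode=SIZE remaining=0 emitted=0 chunks_done=0
Byte 1 = 0x0D: mode=SIZE_CR remaining=0 emitted=0 chunks_done=0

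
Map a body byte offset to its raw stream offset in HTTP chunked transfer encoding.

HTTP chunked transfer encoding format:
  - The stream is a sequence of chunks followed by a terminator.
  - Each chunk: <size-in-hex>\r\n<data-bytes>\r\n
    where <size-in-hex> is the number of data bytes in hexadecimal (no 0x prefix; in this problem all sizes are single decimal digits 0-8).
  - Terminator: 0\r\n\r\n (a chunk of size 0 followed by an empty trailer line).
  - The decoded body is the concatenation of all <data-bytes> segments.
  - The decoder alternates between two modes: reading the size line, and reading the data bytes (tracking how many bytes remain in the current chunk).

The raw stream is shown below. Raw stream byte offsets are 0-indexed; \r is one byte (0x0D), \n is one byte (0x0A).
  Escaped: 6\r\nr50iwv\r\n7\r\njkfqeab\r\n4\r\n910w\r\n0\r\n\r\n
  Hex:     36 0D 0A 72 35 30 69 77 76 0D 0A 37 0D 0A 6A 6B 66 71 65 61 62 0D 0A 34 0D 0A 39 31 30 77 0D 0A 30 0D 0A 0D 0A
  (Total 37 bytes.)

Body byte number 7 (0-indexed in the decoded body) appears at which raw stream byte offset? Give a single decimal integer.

Answer: 15

Derivation:
Chunk 1: stream[0..1]='6' size=0x6=6, data at stream[3..9]='r50iwv' -> body[0..6], body so far='r50iwv'
Chunk 2: stream[11..12]='7' size=0x7=7, data at stream[14..21]='jkfqeab' -> body[6..13], body so far='r50iwvjkfqeab'
Chunk 3: stream[23..24]='4' size=0x4=4, data at stream[26..30]='910w' -> body[13..17], body so far='r50iwvjkfqeab910w'
Chunk 4: stream[32..33]='0' size=0 (terminator). Final body='r50iwvjkfqeab910w' (17 bytes)
Body byte 7 at stream offset 15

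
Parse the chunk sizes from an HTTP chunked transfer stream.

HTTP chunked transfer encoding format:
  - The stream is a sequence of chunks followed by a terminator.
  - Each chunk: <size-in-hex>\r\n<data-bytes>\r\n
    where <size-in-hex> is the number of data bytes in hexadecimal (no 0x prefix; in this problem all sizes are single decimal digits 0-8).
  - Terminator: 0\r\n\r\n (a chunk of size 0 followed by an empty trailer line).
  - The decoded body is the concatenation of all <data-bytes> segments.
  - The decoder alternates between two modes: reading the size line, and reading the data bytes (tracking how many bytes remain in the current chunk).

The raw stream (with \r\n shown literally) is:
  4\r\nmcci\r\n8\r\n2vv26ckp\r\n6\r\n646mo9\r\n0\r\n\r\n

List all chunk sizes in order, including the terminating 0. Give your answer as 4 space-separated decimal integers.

Chunk 1: stream[0..1]='4' size=0x4=4, data at stream[3..7]='mcci' -> body[0..4], body so far='mcci'
Chunk 2: stream[9..10]='8' size=0x8=8, data at stream[12..20]='2vv26ckp' -> body[4..12], body so far='mcci2vv26ckp'
Chunk 3: stream[22..23]='6' size=0x6=6, data at stream[25..31]='646mo9' -> body[12..18], body so far='mcci2vv26ckp646mo9'
Chunk 4: stream[33..34]='0' size=0 (terminator). Final body='mcci2vv26ckp646mo9' (18 bytes)

Answer: 4 8 6 0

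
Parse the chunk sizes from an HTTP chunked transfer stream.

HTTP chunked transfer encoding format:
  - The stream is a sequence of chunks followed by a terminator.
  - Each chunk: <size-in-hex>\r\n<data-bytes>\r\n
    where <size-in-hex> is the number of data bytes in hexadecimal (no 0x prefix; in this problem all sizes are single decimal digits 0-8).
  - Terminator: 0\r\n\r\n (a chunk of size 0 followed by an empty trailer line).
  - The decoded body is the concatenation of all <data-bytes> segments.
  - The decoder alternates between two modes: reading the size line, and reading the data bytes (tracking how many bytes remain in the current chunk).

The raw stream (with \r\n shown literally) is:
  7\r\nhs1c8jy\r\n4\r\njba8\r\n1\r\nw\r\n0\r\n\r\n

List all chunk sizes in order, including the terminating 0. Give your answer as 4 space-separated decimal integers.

Answer: 7 4 1 0

Derivation:
Chunk 1: stream[0..1]='7' size=0x7=7, data at stream[3..10]='hs1c8jy' -> body[0..7], body so far='hs1c8jy'
Chunk 2: stream[12..13]='4' size=0x4=4, data at stream[15..19]='jba8' -> body[7..11], body so far='hs1c8jyjba8'
Chunk 3: stream[21..22]='1' size=0x1=1, data at stream[24..25]='w' -> body[11..12], body so far='hs1c8jyjba8w'
Chunk 4: stream[27..28]='0' size=0 (terminator). Final body='hs1c8jyjba8w' (12 bytes)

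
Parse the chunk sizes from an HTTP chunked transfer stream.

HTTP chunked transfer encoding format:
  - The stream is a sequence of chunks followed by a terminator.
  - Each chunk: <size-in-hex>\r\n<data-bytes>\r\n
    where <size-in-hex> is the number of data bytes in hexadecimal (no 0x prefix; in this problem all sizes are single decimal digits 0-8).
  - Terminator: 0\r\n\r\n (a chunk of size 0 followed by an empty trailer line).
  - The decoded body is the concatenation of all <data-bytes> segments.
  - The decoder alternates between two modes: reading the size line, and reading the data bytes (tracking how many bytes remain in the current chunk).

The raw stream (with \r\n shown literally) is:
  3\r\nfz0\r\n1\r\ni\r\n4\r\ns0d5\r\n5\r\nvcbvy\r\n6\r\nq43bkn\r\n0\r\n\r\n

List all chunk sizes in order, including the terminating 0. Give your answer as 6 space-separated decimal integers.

Chunk 1: stream[0..1]='3' size=0x3=3, data at stream[3..6]='fz0' -> body[0..3], body so far='fz0'
Chunk 2: stream[8..9]='1' size=0x1=1, data at stream[11..12]='i' -> body[3..4], body so far='fz0i'
Chunk 3: stream[14..15]='4' size=0x4=4, data at stream[17..21]='s0d5' -> body[4..8], body so far='fz0is0d5'
Chunk 4: stream[23..24]='5' size=0x5=5, data at stream[26..31]='vcbvy' -> body[8..13], body so far='fz0is0d5vcbvy'
Chunk 5: stream[33..34]='6' size=0x6=6, data at stream[36..42]='q43bkn' -> body[13..19], body so far='fz0is0d5vcbvyq43bkn'
Chunk 6: stream[44..45]='0' size=0 (terminator). Final body='fz0is0d5vcbvyq43bkn' (19 bytes)

Answer: 3 1 4 5 6 0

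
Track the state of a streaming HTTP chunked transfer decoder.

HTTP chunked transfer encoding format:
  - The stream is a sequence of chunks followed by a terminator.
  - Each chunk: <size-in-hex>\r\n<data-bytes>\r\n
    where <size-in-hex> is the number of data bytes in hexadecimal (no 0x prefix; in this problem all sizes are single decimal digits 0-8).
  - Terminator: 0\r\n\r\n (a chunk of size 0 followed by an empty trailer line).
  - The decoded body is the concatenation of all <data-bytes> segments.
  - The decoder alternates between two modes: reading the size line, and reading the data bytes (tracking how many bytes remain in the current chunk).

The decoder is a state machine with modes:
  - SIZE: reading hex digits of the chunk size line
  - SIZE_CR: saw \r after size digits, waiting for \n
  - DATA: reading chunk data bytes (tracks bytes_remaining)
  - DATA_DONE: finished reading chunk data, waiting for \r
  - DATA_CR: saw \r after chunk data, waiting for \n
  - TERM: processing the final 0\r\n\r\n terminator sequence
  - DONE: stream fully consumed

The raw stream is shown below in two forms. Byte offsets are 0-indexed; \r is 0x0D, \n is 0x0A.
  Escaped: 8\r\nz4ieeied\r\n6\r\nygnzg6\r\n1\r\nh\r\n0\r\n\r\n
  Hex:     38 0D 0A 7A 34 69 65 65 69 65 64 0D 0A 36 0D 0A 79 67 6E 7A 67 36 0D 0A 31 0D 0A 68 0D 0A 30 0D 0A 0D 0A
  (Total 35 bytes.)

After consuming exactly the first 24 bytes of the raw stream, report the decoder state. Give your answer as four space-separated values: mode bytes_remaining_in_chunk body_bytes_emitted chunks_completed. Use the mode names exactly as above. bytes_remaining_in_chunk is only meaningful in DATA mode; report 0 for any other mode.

Byte 0 = '8': mode=SIZE remaining=0 emitted=0 chunks_done=0
Byte 1 = 0x0D: mode=SIZE_CR remaining=0 emitted=0 chunks_done=0
Byte 2 = 0x0A: mode=DATA remaining=8 emitted=0 chunks_done=0
Byte 3 = 'z': mode=DATA remaining=7 emitted=1 chunks_done=0
Byte 4 = '4': mode=DATA remaining=6 emitted=2 chunks_done=0
Byte 5 = 'i': mode=DATA remaining=5 emitted=3 chunks_done=0
Byte 6 = 'e': mode=DATA remaining=4 emitted=4 chunks_done=0
Byte 7 = 'e': mode=DATA remaining=3 emitted=5 chunks_done=0
Byte 8 = 'i': mode=DATA remaining=2 emitted=6 chunks_done=0
Byte 9 = 'e': mode=DATA remaining=1 emitted=7 chunks_done=0
Byte 10 = 'd': mode=DATA_DONE remaining=0 emitted=8 chunks_done=0
Byte 11 = 0x0D: mode=DATA_CR remaining=0 emitted=8 chunks_done=0
Byte 12 = 0x0A: mode=SIZE remaining=0 emitted=8 chunks_done=1
Byte 13 = '6': mode=SIZE remaining=0 emitted=8 chunks_done=1
Byte 14 = 0x0D: mode=SIZE_CR remaining=0 emitted=8 chunks_done=1
Byte 15 = 0x0A: mode=DATA remaining=6 emitted=8 chunks_done=1
Byte 16 = 'y': mode=DATA remaining=5 emitted=9 chunks_done=1
Byte 17 = 'g': mode=DATA remaining=4 emitted=10 chunks_done=1
Byte 18 = 'n': mode=DATA remaining=3 emitted=11 chunks_done=1
Byte 19 = 'z': mode=DATA remaining=2 emitted=12 chunks_done=1
Byte 20 = 'g': mode=DATA remaining=1 emitted=13 chunks_done=1
Byte 21 = '6': mode=DATA_DONE remaining=0 emitted=14 chunks_done=1
Byte 22 = 0x0D: mode=DATA_CR remaining=0 emitted=14 chunks_done=1
Byte 23 = 0x0A: mode=SIZE remaining=0 emitted=14 chunks_done=2

Answer: SIZE 0 14 2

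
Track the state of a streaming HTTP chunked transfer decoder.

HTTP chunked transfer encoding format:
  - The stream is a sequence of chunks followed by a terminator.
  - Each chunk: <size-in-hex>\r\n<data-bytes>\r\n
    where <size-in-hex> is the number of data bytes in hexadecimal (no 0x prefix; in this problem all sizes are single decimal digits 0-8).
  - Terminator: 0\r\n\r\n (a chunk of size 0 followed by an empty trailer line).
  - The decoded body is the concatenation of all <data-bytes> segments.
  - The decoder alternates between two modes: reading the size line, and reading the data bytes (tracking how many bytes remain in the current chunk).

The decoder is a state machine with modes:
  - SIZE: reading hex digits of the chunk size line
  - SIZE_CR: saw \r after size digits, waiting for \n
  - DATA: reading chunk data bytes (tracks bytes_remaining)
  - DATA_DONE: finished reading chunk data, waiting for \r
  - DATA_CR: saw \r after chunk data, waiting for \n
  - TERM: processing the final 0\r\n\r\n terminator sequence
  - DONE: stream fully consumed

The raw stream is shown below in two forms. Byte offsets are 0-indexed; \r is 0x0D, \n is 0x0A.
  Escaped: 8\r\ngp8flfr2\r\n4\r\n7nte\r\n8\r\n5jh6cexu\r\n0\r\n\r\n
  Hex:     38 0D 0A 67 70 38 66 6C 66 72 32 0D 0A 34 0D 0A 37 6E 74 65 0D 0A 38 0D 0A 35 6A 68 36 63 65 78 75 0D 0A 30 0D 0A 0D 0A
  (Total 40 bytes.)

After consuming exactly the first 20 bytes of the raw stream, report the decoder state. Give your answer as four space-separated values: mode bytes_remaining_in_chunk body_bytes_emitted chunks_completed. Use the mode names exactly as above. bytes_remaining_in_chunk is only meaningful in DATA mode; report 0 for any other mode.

Byte 0 = '8': mode=SIZE remaining=0 emitted=0 chunks_done=0
Byte 1 = 0x0D: mode=SIZE_CR remaining=0 emitted=0 chunks_done=0
Byte 2 = 0x0A: mode=DATA remaining=8 emitted=0 chunks_done=0
Byte 3 = 'g': mode=DATA remaining=7 emitted=1 chunks_done=0
Byte 4 = 'p': mode=DATA remaining=6 emitted=2 chunks_done=0
Byte 5 = '8': mode=DATA remaining=5 emitted=3 chunks_done=0
Byte 6 = 'f': mode=DATA remaining=4 emitted=4 chunks_done=0
Byte 7 = 'l': mode=DATA remaining=3 emitted=5 chunks_done=0
Byte 8 = 'f': mode=DATA remaining=2 emitted=6 chunks_done=0
Byte 9 = 'r': mode=DATA remaining=1 emitted=7 chunks_done=0
Byte 10 = '2': mode=DATA_DONE remaining=0 emitted=8 chunks_done=0
Byte 11 = 0x0D: mode=DATA_CR remaining=0 emitted=8 chunks_done=0
Byte 12 = 0x0A: mode=SIZE remaining=0 emitted=8 chunks_done=1
Byte 13 = '4': mode=SIZE remaining=0 emitted=8 chunks_done=1
Byte 14 = 0x0D: mode=SIZE_CR remaining=0 emitted=8 chunks_done=1
Byte 15 = 0x0A: mode=DATA remaining=4 emitted=8 chunks_done=1
Byte 16 = '7': mode=DATA remaining=3 emitted=9 chunks_done=1
Byte 17 = 'n': mode=DATA remaining=2 emitted=10 chunks_done=1
Byte 18 = 't': mode=DATA remaining=1 emitted=11 chunks_done=1
Byte 19 = 'e': mode=DATA_DONE remaining=0 emitted=12 chunks_done=1

Answer: DATA_DONE 0 12 1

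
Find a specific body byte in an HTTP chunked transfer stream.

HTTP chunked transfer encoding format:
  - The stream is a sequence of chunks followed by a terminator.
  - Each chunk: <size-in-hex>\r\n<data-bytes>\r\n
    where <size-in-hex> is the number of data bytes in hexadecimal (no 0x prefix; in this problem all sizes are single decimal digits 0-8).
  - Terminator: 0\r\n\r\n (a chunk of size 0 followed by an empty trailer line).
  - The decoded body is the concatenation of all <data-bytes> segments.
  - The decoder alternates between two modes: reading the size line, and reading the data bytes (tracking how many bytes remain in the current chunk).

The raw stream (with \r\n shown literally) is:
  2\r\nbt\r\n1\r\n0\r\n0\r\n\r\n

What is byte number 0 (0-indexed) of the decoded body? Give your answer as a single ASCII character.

Answer: b

Derivation:
Chunk 1: stream[0..1]='2' size=0x2=2, data at stream[3..5]='bt' -> body[0..2], body so far='bt'
Chunk 2: stream[7..8]='1' size=0x1=1, data at stream[10..11]='0' -> body[2..3], body so far='bt0'
Chunk 3: stream[13..14]='0' size=0 (terminator). Final body='bt0' (3 bytes)
Body byte 0 = 'b'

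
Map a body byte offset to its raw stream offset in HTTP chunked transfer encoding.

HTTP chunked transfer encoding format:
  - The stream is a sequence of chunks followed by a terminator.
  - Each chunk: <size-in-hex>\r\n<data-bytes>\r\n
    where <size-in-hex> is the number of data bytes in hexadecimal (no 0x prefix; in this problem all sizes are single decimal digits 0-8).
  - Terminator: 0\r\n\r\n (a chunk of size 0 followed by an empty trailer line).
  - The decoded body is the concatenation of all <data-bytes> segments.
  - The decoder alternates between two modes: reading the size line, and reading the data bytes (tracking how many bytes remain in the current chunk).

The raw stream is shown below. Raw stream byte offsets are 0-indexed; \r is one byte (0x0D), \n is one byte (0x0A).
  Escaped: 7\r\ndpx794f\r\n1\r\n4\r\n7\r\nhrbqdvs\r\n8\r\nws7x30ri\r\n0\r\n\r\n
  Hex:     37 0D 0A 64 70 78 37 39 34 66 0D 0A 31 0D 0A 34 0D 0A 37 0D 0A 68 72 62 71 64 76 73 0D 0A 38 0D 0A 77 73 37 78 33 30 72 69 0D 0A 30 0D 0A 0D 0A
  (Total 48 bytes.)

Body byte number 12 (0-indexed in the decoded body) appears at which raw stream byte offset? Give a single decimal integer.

Chunk 1: stream[0..1]='7' size=0x7=7, data at stream[3..10]='dpx794f' -> body[0..7], body so far='dpx794f'
Chunk 2: stream[12..13]='1' size=0x1=1, data at stream[15..16]='4' -> body[7..8], body so far='dpx794f4'
Chunk 3: stream[18..19]='7' size=0x7=7, data at stream[21..28]='hrbqdvs' -> body[8..15], body so far='dpx794f4hrbqdvs'
Chunk 4: stream[30..31]='8' size=0x8=8, data at stream[33..41]='ws7x30ri' -> body[15..23], body so far='dpx794f4hrbqdvsws7x30ri'
Chunk 5: stream[43..44]='0' size=0 (terminator). Final body='dpx794f4hrbqdvsws7x30ri' (23 bytes)
Body byte 12 at stream offset 25

Answer: 25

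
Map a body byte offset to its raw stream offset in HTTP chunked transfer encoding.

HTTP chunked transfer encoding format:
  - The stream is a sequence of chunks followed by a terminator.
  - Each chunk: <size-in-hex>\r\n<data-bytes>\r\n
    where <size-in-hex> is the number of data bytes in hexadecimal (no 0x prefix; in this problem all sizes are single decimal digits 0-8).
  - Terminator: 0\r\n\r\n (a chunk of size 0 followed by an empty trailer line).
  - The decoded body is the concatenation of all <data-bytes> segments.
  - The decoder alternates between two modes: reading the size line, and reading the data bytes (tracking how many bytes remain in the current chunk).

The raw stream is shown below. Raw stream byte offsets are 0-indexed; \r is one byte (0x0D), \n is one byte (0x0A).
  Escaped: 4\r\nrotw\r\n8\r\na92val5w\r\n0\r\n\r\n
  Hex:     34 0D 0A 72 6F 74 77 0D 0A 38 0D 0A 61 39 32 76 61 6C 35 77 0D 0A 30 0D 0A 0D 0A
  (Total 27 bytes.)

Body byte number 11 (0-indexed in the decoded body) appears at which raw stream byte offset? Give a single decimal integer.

Answer: 19

Derivation:
Chunk 1: stream[0..1]='4' size=0x4=4, data at stream[3..7]='rotw' -> body[0..4], body so far='rotw'
Chunk 2: stream[9..10]='8' size=0x8=8, data at stream[12..20]='a92val5w' -> body[4..12], body so far='rotwa92val5w'
Chunk 3: stream[22..23]='0' size=0 (terminator). Final body='rotwa92val5w' (12 bytes)
Body byte 11 at stream offset 19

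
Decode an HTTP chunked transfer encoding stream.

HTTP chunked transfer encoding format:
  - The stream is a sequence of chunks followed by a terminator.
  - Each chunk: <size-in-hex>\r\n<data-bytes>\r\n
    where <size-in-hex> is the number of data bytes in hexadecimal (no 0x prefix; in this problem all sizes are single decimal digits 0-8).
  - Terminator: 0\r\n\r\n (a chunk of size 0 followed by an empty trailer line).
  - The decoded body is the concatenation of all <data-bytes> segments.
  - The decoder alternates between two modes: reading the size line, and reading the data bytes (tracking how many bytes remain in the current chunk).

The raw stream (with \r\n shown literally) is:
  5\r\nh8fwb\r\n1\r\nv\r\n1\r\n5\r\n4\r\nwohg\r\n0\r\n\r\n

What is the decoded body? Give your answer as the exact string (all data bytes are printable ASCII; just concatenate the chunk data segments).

Answer: h8fwbv5wohg

Derivation:
Chunk 1: stream[0..1]='5' size=0x5=5, data at stream[3..8]='h8fwb' -> body[0..5], body so far='h8fwb'
Chunk 2: stream[10..11]='1' size=0x1=1, data at stream[13..14]='v' -> body[5..6], body so far='h8fwbv'
Chunk 3: stream[16..17]='1' size=0x1=1, data at stream[19..20]='5' -> body[6..7], body so far='h8fwbv5'
Chunk 4: stream[22..23]='4' size=0x4=4, data at stream[25..29]='wohg' -> body[7..11], body so far='h8fwbv5wohg'
Chunk 5: stream[31..32]='0' size=0 (terminator). Final body='h8fwbv5wohg' (11 bytes)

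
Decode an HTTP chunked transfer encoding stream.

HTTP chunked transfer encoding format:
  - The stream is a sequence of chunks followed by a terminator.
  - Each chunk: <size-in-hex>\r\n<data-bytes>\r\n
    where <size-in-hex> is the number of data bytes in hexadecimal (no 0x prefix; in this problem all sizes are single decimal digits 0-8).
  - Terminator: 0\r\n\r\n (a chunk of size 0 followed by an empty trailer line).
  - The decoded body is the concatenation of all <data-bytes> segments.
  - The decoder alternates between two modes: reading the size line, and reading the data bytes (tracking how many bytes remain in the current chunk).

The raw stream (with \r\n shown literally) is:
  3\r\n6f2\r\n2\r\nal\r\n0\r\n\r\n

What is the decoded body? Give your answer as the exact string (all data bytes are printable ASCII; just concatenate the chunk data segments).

Answer: 6f2al

Derivation:
Chunk 1: stream[0..1]='3' size=0x3=3, data at stream[3..6]='6f2' -> body[0..3], body so far='6f2'
Chunk 2: stream[8..9]='2' size=0x2=2, data at stream[11..13]='al' -> body[3..5], body so far='6f2al'
Chunk 3: stream[15..16]='0' size=0 (terminator). Final body='6f2al' (5 bytes)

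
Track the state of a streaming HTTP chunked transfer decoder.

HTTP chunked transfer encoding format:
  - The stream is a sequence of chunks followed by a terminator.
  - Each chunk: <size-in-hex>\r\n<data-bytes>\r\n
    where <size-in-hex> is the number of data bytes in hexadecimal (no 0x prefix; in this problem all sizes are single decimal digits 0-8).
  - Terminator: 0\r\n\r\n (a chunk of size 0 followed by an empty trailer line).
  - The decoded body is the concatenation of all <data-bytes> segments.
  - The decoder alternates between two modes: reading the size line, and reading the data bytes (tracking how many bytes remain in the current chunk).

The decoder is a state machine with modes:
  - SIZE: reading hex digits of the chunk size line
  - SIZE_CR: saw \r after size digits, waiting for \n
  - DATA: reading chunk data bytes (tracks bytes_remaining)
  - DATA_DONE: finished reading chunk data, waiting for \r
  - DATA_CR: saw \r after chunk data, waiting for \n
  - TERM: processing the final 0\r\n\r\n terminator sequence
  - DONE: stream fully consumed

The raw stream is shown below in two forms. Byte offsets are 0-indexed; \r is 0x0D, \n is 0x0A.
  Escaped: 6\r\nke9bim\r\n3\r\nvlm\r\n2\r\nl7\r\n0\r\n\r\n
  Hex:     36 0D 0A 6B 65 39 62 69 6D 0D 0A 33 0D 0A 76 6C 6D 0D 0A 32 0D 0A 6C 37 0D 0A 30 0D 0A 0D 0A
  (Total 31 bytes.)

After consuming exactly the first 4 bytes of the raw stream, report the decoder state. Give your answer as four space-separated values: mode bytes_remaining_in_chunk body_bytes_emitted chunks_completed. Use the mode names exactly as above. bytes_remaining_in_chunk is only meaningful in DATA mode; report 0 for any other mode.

Answer: DATA 5 1 0

Derivation:
Byte 0 = '6': mode=SIZE remaining=0 emitted=0 chunks_done=0
Byte 1 = 0x0D: mode=SIZE_CR remaining=0 emitted=0 chunks_done=0
Byte 2 = 0x0A: mode=DATA remaining=6 emitted=0 chunks_done=0
Byte 3 = 'k': mode=DATA remaining=5 emitted=1 chunks_done=0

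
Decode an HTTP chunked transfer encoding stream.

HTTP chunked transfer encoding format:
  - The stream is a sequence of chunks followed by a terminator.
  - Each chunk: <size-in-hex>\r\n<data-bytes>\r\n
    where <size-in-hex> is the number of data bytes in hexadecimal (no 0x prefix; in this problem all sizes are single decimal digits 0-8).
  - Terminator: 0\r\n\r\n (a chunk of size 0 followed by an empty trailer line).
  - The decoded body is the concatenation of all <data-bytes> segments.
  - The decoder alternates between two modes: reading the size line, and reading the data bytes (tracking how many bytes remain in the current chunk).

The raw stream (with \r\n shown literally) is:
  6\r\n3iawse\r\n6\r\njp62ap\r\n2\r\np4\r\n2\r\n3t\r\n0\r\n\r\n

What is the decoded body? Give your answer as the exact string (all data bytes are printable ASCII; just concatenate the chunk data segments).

Answer: 3iawsejp62app43t

Derivation:
Chunk 1: stream[0..1]='6' size=0x6=6, data at stream[3..9]='3iawse' -> body[0..6], body so far='3iawse'
Chunk 2: stream[11..12]='6' size=0x6=6, data at stream[14..20]='jp62ap' -> body[6..12], body so far='3iawsejp62ap'
Chunk 3: stream[22..23]='2' size=0x2=2, data at stream[25..27]='p4' -> body[12..14], body so far='3iawsejp62app4'
Chunk 4: stream[29..30]='2' size=0x2=2, data at stream[32..34]='3t' -> body[14..16], body so far='3iawsejp62app43t'
Chunk 5: stream[36..37]='0' size=0 (terminator). Final body='3iawsejp62app43t' (16 bytes)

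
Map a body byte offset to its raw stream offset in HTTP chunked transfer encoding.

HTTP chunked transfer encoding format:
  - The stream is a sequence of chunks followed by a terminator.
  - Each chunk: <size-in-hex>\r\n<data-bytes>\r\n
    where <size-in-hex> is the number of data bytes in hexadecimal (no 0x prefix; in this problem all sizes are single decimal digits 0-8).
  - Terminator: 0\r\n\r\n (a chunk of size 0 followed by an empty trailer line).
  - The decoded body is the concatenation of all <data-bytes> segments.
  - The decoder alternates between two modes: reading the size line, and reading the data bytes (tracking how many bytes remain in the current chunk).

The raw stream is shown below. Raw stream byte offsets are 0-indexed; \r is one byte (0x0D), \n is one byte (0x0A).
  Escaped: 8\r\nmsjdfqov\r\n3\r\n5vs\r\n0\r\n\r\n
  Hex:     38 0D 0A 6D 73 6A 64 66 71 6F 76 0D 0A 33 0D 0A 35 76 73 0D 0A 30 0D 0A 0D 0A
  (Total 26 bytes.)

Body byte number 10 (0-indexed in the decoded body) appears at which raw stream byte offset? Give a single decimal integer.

Answer: 18

Derivation:
Chunk 1: stream[0..1]='8' size=0x8=8, data at stream[3..11]='msjdfqov' -> body[0..8], body so far='msjdfqov'
Chunk 2: stream[13..14]='3' size=0x3=3, data at stream[16..19]='5vs' -> body[8..11], body so far='msjdfqov5vs'
Chunk 3: stream[21..22]='0' size=0 (terminator). Final body='msjdfqov5vs' (11 bytes)
Body byte 10 at stream offset 18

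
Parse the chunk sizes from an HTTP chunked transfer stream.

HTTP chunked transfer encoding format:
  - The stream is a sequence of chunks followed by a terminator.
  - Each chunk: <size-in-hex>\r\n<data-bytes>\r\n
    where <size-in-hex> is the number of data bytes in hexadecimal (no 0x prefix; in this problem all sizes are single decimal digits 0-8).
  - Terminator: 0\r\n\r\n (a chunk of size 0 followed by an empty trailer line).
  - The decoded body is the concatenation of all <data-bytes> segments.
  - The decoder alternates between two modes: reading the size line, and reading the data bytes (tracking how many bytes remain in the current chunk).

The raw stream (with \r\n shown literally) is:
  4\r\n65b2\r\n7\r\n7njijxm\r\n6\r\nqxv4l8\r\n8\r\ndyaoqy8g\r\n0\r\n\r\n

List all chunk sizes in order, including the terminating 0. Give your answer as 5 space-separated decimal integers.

Answer: 4 7 6 8 0

Derivation:
Chunk 1: stream[0..1]='4' size=0x4=4, data at stream[3..7]='65b2' -> body[0..4], body so far='65b2'
Chunk 2: stream[9..10]='7' size=0x7=7, data at stream[12..19]='7njijxm' -> body[4..11], body so far='65b27njijxm'
Chunk 3: stream[21..22]='6' size=0x6=6, data at stream[24..30]='qxv4l8' -> body[11..17], body so far='65b27njijxmqxv4l8'
Chunk 4: stream[32..33]='8' size=0x8=8, data at stream[35..43]='dyaoqy8g' -> body[17..25], body so far='65b27njijxmqxv4l8dyaoqy8g'
Chunk 5: stream[45..46]='0' size=0 (terminator). Final body='65b27njijxmqxv4l8dyaoqy8g' (25 bytes)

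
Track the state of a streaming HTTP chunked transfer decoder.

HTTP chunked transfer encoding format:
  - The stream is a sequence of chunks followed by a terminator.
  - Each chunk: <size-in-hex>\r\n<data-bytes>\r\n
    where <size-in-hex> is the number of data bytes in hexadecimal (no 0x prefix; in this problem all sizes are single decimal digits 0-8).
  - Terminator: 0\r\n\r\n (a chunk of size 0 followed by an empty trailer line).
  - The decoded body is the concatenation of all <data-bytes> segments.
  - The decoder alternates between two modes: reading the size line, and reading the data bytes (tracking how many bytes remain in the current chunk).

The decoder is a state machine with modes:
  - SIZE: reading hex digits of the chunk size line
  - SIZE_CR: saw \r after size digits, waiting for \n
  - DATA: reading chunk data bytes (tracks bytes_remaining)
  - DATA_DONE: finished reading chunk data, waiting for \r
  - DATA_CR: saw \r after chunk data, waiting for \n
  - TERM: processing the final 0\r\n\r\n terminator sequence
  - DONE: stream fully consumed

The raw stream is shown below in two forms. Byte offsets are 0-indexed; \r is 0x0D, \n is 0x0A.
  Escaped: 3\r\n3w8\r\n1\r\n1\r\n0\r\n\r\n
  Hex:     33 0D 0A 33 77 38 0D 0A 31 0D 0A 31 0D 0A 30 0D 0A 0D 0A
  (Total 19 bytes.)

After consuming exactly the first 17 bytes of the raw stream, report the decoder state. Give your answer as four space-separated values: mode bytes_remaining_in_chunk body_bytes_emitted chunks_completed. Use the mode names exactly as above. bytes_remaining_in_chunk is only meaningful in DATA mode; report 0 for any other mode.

Answer: TERM 0 4 2

Derivation:
Byte 0 = '3': mode=SIZE remaining=0 emitted=0 chunks_done=0
Byte 1 = 0x0D: mode=SIZE_CR remaining=0 emitted=0 chunks_done=0
Byte 2 = 0x0A: mode=DATA remaining=3 emitted=0 chunks_done=0
Byte 3 = '3': mode=DATA remaining=2 emitted=1 chunks_done=0
Byte 4 = 'w': mode=DATA remaining=1 emitted=2 chunks_done=0
Byte 5 = '8': mode=DATA_DONE remaining=0 emitted=3 chunks_done=0
Byte 6 = 0x0D: mode=DATA_CR remaining=0 emitted=3 chunks_done=0
Byte 7 = 0x0A: mode=SIZE remaining=0 emitted=3 chunks_done=1
Byte 8 = '1': mode=SIZE remaining=0 emitted=3 chunks_done=1
Byte 9 = 0x0D: mode=SIZE_CR remaining=0 emitted=3 chunks_done=1
Byte 10 = 0x0A: mode=DATA remaining=1 emitted=3 chunks_done=1
Byte 11 = '1': mode=DATA_DONE remaining=0 emitted=4 chunks_done=1
Byte 12 = 0x0D: mode=DATA_CR remaining=0 emitted=4 chunks_done=1
Byte 13 = 0x0A: mode=SIZE remaining=0 emitted=4 chunks_done=2
Byte 14 = '0': mode=SIZE remaining=0 emitted=4 chunks_done=2
Byte 15 = 0x0D: mode=SIZE_CR remaining=0 emitted=4 chunks_done=2
Byte 16 = 0x0A: mode=TERM remaining=0 emitted=4 chunks_done=2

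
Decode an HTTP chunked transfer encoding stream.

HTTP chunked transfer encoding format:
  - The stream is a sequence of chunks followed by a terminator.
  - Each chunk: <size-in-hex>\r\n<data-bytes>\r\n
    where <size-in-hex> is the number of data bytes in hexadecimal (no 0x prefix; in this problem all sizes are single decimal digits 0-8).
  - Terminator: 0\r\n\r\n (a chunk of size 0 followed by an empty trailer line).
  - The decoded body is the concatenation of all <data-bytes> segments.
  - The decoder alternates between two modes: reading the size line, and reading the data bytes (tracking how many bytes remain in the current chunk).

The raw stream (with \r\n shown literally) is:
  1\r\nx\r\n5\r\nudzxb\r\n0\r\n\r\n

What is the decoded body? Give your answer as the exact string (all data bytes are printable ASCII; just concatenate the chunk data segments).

Answer: xudzxb

Derivation:
Chunk 1: stream[0..1]='1' size=0x1=1, data at stream[3..4]='x' -> body[0..1], body so far='x'
Chunk 2: stream[6..7]='5' size=0x5=5, data at stream[9..14]='udzxb' -> body[1..6], body so far='xudzxb'
Chunk 3: stream[16..17]='0' size=0 (terminator). Final body='xudzxb' (6 bytes)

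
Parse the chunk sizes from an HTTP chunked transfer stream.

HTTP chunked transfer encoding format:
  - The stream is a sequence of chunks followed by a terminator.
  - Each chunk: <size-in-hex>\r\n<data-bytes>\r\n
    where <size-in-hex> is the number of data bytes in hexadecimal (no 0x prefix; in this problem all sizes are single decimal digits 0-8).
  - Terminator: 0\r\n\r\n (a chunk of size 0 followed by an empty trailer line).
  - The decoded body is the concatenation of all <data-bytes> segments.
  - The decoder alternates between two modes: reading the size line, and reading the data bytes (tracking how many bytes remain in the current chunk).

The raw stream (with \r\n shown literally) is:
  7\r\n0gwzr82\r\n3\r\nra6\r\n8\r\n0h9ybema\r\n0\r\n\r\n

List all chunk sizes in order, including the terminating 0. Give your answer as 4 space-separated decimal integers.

Answer: 7 3 8 0

Derivation:
Chunk 1: stream[0..1]='7' size=0x7=7, data at stream[3..10]='0gwzr82' -> body[0..7], body so far='0gwzr82'
Chunk 2: stream[12..13]='3' size=0x3=3, data at stream[15..18]='ra6' -> body[7..10], body so far='0gwzr82ra6'
Chunk 3: stream[20..21]='8' size=0x8=8, data at stream[23..31]='0h9ybema' -> body[10..18], body so far='0gwzr82ra60h9ybema'
Chunk 4: stream[33..34]='0' size=0 (terminator). Final body='0gwzr82ra60h9ybema' (18 bytes)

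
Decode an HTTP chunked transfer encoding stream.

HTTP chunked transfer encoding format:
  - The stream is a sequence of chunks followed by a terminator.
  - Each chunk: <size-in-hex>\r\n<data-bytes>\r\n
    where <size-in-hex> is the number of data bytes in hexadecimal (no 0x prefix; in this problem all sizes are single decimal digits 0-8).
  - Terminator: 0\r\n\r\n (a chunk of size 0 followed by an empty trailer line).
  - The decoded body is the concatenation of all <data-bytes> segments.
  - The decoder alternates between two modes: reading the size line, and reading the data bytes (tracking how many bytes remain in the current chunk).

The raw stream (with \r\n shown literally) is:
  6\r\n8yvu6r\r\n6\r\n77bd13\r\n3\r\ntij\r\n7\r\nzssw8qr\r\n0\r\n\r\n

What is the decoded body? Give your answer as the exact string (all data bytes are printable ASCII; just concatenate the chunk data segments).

Answer: 8yvu6r77bd13tijzssw8qr

Derivation:
Chunk 1: stream[0..1]='6' size=0x6=6, data at stream[3..9]='8yvu6r' -> body[0..6], body so far='8yvu6r'
Chunk 2: stream[11..12]='6' size=0x6=6, data at stream[14..20]='77bd13' -> body[6..12], body so far='8yvu6r77bd13'
Chunk 3: stream[22..23]='3' size=0x3=3, data at stream[25..28]='tij' -> body[12..15], body so far='8yvu6r77bd13tij'
Chunk 4: stream[30..31]='7' size=0x7=7, data at stream[33..40]='zssw8qr' -> body[15..22], body so far='8yvu6r77bd13tijzssw8qr'
Chunk 5: stream[42..43]='0' size=0 (terminator). Final body='8yvu6r77bd13tijzssw8qr' (22 bytes)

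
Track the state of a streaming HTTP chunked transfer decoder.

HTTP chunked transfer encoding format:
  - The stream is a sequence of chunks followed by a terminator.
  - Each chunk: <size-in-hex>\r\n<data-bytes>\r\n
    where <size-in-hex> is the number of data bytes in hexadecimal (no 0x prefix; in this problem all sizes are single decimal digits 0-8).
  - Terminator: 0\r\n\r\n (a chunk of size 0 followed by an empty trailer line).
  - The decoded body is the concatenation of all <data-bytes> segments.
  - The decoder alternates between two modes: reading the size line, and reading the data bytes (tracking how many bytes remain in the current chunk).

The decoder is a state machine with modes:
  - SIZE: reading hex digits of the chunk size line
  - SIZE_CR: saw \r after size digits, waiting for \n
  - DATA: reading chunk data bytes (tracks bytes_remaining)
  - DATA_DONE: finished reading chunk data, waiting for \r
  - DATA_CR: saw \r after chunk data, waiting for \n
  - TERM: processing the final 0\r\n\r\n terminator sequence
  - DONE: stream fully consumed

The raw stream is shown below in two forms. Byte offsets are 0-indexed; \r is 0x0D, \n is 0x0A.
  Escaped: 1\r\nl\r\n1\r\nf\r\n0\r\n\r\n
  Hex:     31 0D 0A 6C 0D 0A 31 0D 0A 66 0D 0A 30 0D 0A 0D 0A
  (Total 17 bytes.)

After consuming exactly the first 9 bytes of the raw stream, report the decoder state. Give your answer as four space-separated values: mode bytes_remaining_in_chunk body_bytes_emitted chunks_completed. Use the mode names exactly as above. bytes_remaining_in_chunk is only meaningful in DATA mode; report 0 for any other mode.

Answer: DATA 1 1 1

Derivation:
Byte 0 = '1': mode=SIZE remaining=0 emitted=0 chunks_done=0
Byte 1 = 0x0D: mode=SIZE_CR remaining=0 emitted=0 chunks_done=0
Byte 2 = 0x0A: mode=DATA remaining=1 emitted=0 chunks_done=0
Byte 3 = 'l': mode=DATA_DONE remaining=0 emitted=1 chunks_done=0
Byte 4 = 0x0D: mode=DATA_CR remaining=0 emitted=1 chunks_done=0
Byte 5 = 0x0A: mode=SIZE remaining=0 emitted=1 chunks_done=1
Byte 6 = '1': mode=SIZE remaining=0 emitted=1 chunks_done=1
Byte 7 = 0x0D: mode=SIZE_CR remaining=0 emitted=1 chunks_done=1
Byte 8 = 0x0A: mode=DATA remaining=1 emitted=1 chunks_done=1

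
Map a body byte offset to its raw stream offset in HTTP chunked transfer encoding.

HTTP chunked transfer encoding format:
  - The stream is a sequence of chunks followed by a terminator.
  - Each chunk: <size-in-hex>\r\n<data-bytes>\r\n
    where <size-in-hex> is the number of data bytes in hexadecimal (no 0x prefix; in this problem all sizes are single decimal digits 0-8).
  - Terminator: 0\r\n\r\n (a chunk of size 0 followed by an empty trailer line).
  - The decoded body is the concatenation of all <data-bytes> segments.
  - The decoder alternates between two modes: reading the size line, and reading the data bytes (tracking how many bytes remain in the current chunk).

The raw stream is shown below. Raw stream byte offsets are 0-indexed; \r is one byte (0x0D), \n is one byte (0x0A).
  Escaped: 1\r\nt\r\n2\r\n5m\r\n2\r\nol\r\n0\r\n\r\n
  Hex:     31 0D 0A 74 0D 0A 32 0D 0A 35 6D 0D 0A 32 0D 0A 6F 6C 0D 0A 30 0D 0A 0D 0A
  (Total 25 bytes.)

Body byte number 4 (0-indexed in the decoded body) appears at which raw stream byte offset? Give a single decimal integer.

Answer: 17

Derivation:
Chunk 1: stream[0..1]='1' size=0x1=1, data at stream[3..4]='t' -> body[0..1], body so far='t'
Chunk 2: stream[6..7]='2' size=0x2=2, data at stream[9..11]='5m' -> body[1..3], body so far='t5m'
Chunk 3: stream[13..14]='2' size=0x2=2, data at stream[16..18]='ol' -> body[3..5], body so far='t5mol'
Chunk 4: stream[20..21]='0' size=0 (terminator). Final body='t5mol' (5 bytes)
Body byte 4 at stream offset 17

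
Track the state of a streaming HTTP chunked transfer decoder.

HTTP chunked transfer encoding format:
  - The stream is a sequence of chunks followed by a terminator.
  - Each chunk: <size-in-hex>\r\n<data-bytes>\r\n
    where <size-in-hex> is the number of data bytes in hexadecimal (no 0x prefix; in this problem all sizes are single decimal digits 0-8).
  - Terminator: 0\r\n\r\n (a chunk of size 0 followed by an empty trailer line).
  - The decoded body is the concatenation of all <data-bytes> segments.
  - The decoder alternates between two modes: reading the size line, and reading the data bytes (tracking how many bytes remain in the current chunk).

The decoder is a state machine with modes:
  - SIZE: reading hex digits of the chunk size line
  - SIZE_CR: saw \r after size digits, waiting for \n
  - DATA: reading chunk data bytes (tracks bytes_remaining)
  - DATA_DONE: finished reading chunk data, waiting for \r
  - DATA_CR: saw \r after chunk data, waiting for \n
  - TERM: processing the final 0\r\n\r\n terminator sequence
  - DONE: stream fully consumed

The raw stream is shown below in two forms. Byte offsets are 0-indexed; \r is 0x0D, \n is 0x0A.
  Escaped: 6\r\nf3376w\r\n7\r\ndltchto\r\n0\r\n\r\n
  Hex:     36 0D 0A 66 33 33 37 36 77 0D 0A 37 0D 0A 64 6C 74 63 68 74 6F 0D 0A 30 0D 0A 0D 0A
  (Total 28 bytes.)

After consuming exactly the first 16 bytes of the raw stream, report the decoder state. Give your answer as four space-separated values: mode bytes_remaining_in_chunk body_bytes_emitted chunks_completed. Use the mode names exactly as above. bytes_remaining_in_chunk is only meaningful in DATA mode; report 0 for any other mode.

Answer: DATA 5 8 1

Derivation:
Byte 0 = '6': mode=SIZE remaining=0 emitted=0 chunks_done=0
Byte 1 = 0x0D: mode=SIZE_CR remaining=0 emitted=0 chunks_done=0
Byte 2 = 0x0A: mode=DATA remaining=6 emitted=0 chunks_done=0
Byte 3 = 'f': mode=DATA remaining=5 emitted=1 chunks_done=0
Byte 4 = '3': mode=DATA remaining=4 emitted=2 chunks_done=0
Byte 5 = '3': mode=DATA remaining=3 emitted=3 chunks_done=0
Byte 6 = '7': mode=DATA remaining=2 emitted=4 chunks_done=0
Byte 7 = '6': mode=DATA remaining=1 emitted=5 chunks_done=0
Byte 8 = 'w': mode=DATA_DONE remaining=0 emitted=6 chunks_done=0
Byte 9 = 0x0D: mode=DATA_CR remaining=0 emitted=6 chunks_done=0
Byte 10 = 0x0A: mode=SIZE remaining=0 emitted=6 chunks_done=1
Byte 11 = '7': mode=SIZE remaining=0 emitted=6 chunks_done=1
Byte 12 = 0x0D: mode=SIZE_CR remaining=0 emitted=6 chunks_done=1
Byte 13 = 0x0A: mode=DATA remaining=7 emitted=6 chunks_done=1
Byte 14 = 'd': mode=DATA remaining=6 emitted=7 chunks_done=1
Byte 15 = 'l': mode=DATA remaining=5 emitted=8 chunks_done=1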